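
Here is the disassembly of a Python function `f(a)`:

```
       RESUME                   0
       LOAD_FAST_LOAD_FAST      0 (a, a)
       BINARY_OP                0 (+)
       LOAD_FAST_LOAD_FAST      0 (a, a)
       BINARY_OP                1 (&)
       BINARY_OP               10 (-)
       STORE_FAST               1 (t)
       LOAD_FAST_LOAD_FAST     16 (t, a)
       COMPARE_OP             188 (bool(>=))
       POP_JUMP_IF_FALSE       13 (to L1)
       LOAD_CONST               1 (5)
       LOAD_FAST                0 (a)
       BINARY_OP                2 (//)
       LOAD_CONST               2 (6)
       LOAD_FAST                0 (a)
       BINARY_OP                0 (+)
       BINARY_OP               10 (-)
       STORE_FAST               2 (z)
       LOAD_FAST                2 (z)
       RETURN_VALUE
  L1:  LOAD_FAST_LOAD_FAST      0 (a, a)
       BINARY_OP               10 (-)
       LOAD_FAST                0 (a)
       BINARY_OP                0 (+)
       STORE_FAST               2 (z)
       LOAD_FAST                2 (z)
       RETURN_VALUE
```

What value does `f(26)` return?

-32

LOAD_FAST_LOAD_FAST a,a → push 26,26. Stack: [26, 26]
BINARY_OP + → 26 + 26 = 52. Stack: [52]
LOAD_FAST_LOAD_FAST a,a → push 26,26. Stack: [52, 26, 26]
BINARY_OP & → 26 & 26 = 26. Stack: [52, 26]
BINARY_OP - → 52 - 26 = 26. Stack: [26]
STORE_FAST t → t=26. Stack: []
LOAD_FAST_LOAD_FAST t,a → push 26,26. Stack: [26, 26]
COMPARE_OP bool(>=) → 26 vs 26 = True. Stack: [True]
POP_JUMP_IF_FALSE → pop True; no jump. Stack: []
LOAD_CONST → push 5. Stack: [5]
LOAD_FAST a → push 26. Stack: [5, 26]
BINARY_OP // → 5 // 26 = 0. Stack: [0]
LOAD_CONST → push 6. Stack: [0, 6]
LOAD_FAST a → push 26. Stack: [0, 6, 26]
BINARY_OP + → 6 + 26 = 32. Stack: [0, 32]
BINARY_OP - → 0 - 32 = -32. Stack: [-32]
STORE_FAST z → z=-32. Stack: []
LOAD_FAST z → push -32. Stack: [-32]
RETURN_VALUE → return -32.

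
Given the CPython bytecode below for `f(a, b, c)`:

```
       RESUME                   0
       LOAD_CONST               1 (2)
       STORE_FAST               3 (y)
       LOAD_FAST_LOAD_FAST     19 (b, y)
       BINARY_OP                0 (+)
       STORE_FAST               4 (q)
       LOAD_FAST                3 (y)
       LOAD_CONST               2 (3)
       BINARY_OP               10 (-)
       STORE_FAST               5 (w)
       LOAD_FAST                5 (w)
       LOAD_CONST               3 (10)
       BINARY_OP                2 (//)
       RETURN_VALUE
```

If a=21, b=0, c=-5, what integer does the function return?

LOAD_CONST → push 2. Stack: [2]
STORE_FAST y → y=2. Stack: []
LOAD_FAST_LOAD_FAST b,y → push 0,2. Stack: [0, 2]
BINARY_OP + → 0 + 2 = 2. Stack: [2]
STORE_FAST q → q=2. Stack: []
LOAD_FAST y → push 2. Stack: [2]
LOAD_CONST → push 3. Stack: [2, 3]
BINARY_OP - → 2 - 3 = -1. Stack: [-1]
STORE_FAST w → w=-1. Stack: []
LOAD_FAST w → push -1. Stack: [-1]
LOAD_CONST → push 10. Stack: [-1, 10]
BINARY_OP // → -1 // 10 = -1. Stack: [-1]
RETURN_VALUE → return -1.

-1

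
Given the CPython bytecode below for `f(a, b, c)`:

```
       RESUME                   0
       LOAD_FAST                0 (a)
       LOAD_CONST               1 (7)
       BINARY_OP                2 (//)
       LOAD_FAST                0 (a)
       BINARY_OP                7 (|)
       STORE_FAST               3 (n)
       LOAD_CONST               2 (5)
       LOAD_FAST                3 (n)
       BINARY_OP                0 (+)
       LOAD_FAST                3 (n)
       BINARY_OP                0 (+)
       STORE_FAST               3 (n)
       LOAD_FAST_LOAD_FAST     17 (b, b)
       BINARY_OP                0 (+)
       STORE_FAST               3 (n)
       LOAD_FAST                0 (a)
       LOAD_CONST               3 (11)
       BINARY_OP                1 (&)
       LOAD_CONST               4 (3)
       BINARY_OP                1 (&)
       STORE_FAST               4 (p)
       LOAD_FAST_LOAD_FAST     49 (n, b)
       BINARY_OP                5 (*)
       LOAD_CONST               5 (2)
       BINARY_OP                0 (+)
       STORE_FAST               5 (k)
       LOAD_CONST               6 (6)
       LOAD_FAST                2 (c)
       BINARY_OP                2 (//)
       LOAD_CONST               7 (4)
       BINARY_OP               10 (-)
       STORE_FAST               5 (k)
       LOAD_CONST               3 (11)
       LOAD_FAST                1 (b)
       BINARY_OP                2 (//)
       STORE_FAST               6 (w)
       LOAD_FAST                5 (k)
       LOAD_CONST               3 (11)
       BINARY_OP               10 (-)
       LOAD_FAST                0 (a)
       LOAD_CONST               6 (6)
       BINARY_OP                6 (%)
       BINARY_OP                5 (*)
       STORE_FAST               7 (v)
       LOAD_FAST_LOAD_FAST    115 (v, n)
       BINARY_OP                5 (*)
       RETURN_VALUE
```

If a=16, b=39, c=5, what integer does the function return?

-4368

LOAD_FAST a → push 16. Stack: [16]
LOAD_CONST → push 7. Stack: [16, 7]
BINARY_OP // → 16 // 7 = 2. Stack: [2]
LOAD_FAST a → push 16. Stack: [2, 16]
BINARY_OP | → 2 | 16 = 18. Stack: [18]
STORE_FAST n → n=18. Stack: []
LOAD_CONST → push 5. Stack: [5]
LOAD_FAST n → push 18. Stack: [5, 18]
BINARY_OP + → 5 + 18 = 23. Stack: [23]
LOAD_FAST n → push 18. Stack: [23, 18]
BINARY_OP + → 23 + 18 = 41. Stack: [41]
STORE_FAST n → n=41. Stack: []
LOAD_FAST_LOAD_FAST b,b → push 39,39. Stack: [39, 39]
BINARY_OP + → 39 + 39 = 78. Stack: [78]
STORE_FAST n → n=78. Stack: []
LOAD_FAST a → push 16. Stack: [16]
LOAD_CONST → push 11. Stack: [16, 11]
BINARY_OP & → 16 & 11 = 0. Stack: [0]
LOAD_CONST → push 3. Stack: [0, 3]
BINARY_OP & → 0 & 3 = 0. Stack: [0]
STORE_FAST p → p=0. Stack: []
LOAD_FAST_LOAD_FAST n,b → push 78,39. Stack: [78, 39]
BINARY_OP * → 78 * 39 = 3042. Stack: [3042]
LOAD_CONST → push 2. Stack: [3042, 2]
BINARY_OP + → 3042 + 2 = 3044. Stack: [3044]
STORE_FAST k → k=3044. Stack: []
LOAD_CONST → push 6. Stack: [6]
LOAD_FAST c → push 5. Stack: [6, 5]
BINARY_OP // → 6 // 5 = 1. Stack: [1]
LOAD_CONST → push 4. Stack: [1, 4]
BINARY_OP - → 1 - 4 = -3. Stack: [-3]
STORE_FAST k → k=-3. Stack: []
LOAD_CONST → push 11. Stack: [11]
LOAD_FAST b → push 39. Stack: [11, 39]
BINARY_OP // → 11 // 39 = 0. Stack: [0]
STORE_FAST w → w=0. Stack: []
LOAD_FAST k → push -3. Stack: [-3]
LOAD_CONST → push 11. Stack: [-3, 11]
BINARY_OP - → -3 - 11 = -14. Stack: [-14]
LOAD_FAST a → push 16. Stack: [-14, 16]
LOAD_CONST → push 6. Stack: [-14, 16, 6]
BINARY_OP % → 16 % 6 = 4. Stack: [-14, 4]
BINARY_OP * → -14 * 4 = -56. Stack: [-56]
STORE_FAST v → v=-56. Stack: []
LOAD_FAST_LOAD_FAST v,n → push -56,78. Stack: [-56, 78]
BINARY_OP * → -56 * 78 = -4368. Stack: [-4368]
RETURN_VALUE → return -4368.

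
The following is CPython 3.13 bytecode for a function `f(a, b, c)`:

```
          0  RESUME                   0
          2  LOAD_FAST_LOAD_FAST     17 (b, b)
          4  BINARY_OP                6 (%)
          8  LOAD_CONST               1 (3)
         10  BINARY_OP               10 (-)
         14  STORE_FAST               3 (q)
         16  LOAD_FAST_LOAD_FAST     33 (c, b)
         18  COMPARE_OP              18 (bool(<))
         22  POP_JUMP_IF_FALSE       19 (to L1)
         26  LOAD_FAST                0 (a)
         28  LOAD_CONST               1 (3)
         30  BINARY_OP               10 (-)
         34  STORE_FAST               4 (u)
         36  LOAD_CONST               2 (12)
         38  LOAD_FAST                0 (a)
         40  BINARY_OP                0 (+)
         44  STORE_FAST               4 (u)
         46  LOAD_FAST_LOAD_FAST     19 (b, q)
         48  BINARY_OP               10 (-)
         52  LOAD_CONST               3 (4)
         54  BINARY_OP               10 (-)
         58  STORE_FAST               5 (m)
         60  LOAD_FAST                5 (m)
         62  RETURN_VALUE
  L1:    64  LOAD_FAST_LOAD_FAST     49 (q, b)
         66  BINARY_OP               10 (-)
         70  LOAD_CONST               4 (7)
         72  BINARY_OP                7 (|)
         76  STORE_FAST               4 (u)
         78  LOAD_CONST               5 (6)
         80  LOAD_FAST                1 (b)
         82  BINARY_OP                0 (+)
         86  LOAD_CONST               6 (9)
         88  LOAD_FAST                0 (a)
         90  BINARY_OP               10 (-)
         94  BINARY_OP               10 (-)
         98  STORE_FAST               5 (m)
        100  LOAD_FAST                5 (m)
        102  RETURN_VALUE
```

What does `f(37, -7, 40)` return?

27

LOAD_FAST_LOAD_FAST b,b → push -7,-7. Stack: [-7, -7]
BINARY_OP % → -7 % -7 = 0. Stack: [0]
LOAD_CONST → push 3. Stack: [0, 3]
BINARY_OP - → 0 - 3 = -3. Stack: [-3]
STORE_FAST q → q=-3. Stack: []
LOAD_FAST_LOAD_FAST c,b → push 40,-7. Stack: [40, -7]
COMPARE_OP bool(<) → 40 vs -7 = False. Stack: [False]
POP_JUMP_IF_FALSE → pop False; jump. Stack: []
LOAD_FAST_LOAD_FAST q,b → push -3,-7. Stack: [-3, -7]
BINARY_OP - → -3 - -7 = 4. Stack: [4]
LOAD_CONST → push 7. Stack: [4, 7]
BINARY_OP | → 4 | 7 = 7. Stack: [7]
STORE_FAST u → u=7. Stack: []
LOAD_CONST → push 6. Stack: [6]
LOAD_FAST b → push -7. Stack: [6, -7]
BINARY_OP + → 6 + -7 = -1. Stack: [-1]
LOAD_CONST → push 9. Stack: [-1, 9]
LOAD_FAST a → push 37. Stack: [-1, 9, 37]
BINARY_OP - → 9 - 37 = -28. Stack: [-1, -28]
BINARY_OP - → -1 - -28 = 27. Stack: [27]
STORE_FAST m → m=27. Stack: []
LOAD_FAST m → push 27. Stack: [27]
RETURN_VALUE → return 27.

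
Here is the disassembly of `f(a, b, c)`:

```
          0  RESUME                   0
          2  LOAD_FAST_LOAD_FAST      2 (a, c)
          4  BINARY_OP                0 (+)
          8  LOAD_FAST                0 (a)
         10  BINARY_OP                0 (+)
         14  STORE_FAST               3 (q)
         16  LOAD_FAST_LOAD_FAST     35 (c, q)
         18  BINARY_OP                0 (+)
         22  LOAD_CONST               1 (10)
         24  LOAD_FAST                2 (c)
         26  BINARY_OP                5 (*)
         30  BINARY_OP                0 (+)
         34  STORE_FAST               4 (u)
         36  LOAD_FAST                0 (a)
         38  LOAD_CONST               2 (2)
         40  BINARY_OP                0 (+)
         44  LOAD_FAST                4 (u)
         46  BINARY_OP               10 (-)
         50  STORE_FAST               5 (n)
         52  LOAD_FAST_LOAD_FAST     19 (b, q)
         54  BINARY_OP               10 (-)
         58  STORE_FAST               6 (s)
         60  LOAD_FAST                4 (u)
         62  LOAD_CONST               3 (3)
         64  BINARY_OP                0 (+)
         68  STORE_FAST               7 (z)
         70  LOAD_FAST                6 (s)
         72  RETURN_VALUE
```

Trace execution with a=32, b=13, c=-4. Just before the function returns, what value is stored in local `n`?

18

LOAD_FAST_LOAD_FAST a,c → push 32,-4. Stack: [32, -4]
BINARY_OP + → 32 + -4 = 28. Stack: [28]
LOAD_FAST a → push 32. Stack: [28, 32]
BINARY_OP + → 28 + 32 = 60. Stack: [60]
STORE_FAST q → q=60. Stack: []
LOAD_FAST_LOAD_FAST c,q → push -4,60. Stack: [-4, 60]
BINARY_OP + → -4 + 60 = 56. Stack: [56]
LOAD_CONST → push 10. Stack: [56, 10]
LOAD_FAST c → push -4. Stack: [56, 10, -4]
BINARY_OP * → 10 * -4 = -40. Stack: [56, -40]
BINARY_OP + → 56 + -40 = 16. Stack: [16]
STORE_FAST u → u=16. Stack: []
LOAD_FAST a → push 32. Stack: [32]
LOAD_CONST → push 2. Stack: [32, 2]
BINARY_OP + → 32 + 2 = 34. Stack: [34]
LOAD_FAST u → push 16. Stack: [34, 16]
BINARY_OP - → 34 - 16 = 18. Stack: [18]
STORE_FAST n → n=18. Stack: []
LOAD_FAST_LOAD_FAST b,q → push 13,60. Stack: [13, 60]
BINARY_OP - → 13 - 60 = -47. Stack: [-47]
STORE_FAST s → s=-47. Stack: []
LOAD_FAST u → push 16. Stack: [16]
LOAD_CONST → push 3. Stack: [16, 3]
BINARY_OP + → 16 + 3 = 19. Stack: [19]
STORE_FAST z → z=19. Stack: []
LOAD_FAST s → push -47. Stack: [-47]
RETURN_VALUE → return -47.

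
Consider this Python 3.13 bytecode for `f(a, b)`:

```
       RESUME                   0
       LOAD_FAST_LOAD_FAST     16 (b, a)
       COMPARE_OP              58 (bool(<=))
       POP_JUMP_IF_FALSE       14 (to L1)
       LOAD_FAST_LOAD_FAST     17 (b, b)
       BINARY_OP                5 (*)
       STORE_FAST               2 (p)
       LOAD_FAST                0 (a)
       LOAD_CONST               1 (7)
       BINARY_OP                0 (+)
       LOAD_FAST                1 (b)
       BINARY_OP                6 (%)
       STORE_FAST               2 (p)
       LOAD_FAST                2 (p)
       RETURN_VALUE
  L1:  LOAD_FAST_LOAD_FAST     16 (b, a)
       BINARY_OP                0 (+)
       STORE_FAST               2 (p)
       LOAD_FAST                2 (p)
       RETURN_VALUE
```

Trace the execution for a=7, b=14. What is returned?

21

LOAD_FAST_LOAD_FAST b,a → push 14,7. Stack: [14, 7]
COMPARE_OP bool(<=) → 14 vs 7 = False. Stack: [False]
POP_JUMP_IF_FALSE → pop False; jump. Stack: []
LOAD_FAST_LOAD_FAST b,a → push 14,7. Stack: [14, 7]
BINARY_OP + → 14 + 7 = 21. Stack: [21]
STORE_FAST p → p=21. Stack: []
LOAD_FAST p → push 21. Stack: [21]
RETURN_VALUE → return 21.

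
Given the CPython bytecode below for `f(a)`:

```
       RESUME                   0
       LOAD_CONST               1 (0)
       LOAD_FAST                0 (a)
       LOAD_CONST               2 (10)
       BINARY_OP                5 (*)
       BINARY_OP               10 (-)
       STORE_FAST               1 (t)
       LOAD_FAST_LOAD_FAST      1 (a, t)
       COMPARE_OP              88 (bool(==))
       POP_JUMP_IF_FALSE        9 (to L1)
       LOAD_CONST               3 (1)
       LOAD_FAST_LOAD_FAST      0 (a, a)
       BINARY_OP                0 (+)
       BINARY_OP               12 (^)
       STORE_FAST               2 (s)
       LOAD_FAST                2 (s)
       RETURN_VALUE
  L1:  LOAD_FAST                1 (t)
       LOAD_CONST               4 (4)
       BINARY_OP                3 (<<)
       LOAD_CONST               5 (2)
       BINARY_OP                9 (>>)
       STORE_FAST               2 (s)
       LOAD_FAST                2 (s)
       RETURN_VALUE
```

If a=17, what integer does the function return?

-680

LOAD_CONST → push 0. Stack: [0]
LOAD_FAST a → push 17. Stack: [0, 17]
LOAD_CONST → push 10. Stack: [0, 17, 10]
BINARY_OP * → 17 * 10 = 170. Stack: [0, 170]
BINARY_OP - → 0 - 170 = -170. Stack: [-170]
STORE_FAST t → t=-170. Stack: []
LOAD_FAST_LOAD_FAST a,t → push 17,-170. Stack: [17, -170]
COMPARE_OP bool(==) → 17 vs -170 = False. Stack: [False]
POP_JUMP_IF_FALSE → pop False; jump. Stack: []
LOAD_FAST t → push -170. Stack: [-170]
LOAD_CONST → push 4. Stack: [-170, 4]
BINARY_OP << → -170 << 4 = -2720. Stack: [-2720]
LOAD_CONST → push 2. Stack: [-2720, 2]
BINARY_OP >> → -2720 >> 2 = -680. Stack: [-680]
STORE_FAST s → s=-680. Stack: []
LOAD_FAST s → push -680. Stack: [-680]
RETURN_VALUE → return -680.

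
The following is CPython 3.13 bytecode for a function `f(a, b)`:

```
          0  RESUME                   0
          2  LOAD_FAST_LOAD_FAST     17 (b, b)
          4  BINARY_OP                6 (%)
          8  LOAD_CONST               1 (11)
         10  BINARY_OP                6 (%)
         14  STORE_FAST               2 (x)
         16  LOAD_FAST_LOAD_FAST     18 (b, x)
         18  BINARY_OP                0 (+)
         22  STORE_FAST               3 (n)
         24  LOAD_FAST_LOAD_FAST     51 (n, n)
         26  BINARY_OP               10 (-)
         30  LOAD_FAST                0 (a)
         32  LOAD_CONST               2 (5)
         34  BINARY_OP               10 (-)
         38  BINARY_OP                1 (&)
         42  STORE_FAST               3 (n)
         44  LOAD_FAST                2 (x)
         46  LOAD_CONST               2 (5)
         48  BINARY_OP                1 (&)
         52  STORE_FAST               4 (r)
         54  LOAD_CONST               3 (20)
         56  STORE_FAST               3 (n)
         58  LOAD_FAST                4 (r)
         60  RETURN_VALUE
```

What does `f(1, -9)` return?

0

LOAD_FAST_LOAD_FAST b,b → push -9,-9. Stack: [-9, -9]
BINARY_OP % → -9 % -9 = 0. Stack: [0]
LOAD_CONST → push 11. Stack: [0, 11]
BINARY_OP % → 0 % 11 = 0. Stack: [0]
STORE_FAST x → x=0. Stack: []
LOAD_FAST_LOAD_FAST b,x → push -9,0. Stack: [-9, 0]
BINARY_OP + → -9 + 0 = -9. Stack: [-9]
STORE_FAST n → n=-9. Stack: []
LOAD_FAST_LOAD_FAST n,n → push -9,-9. Stack: [-9, -9]
BINARY_OP - → -9 - -9 = 0. Stack: [0]
LOAD_FAST a → push 1. Stack: [0, 1]
LOAD_CONST → push 5. Stack: [0, 1, 5]
BINARY_OP - → 1 - 5 = -4. Stack: [0, -4]
BINARY_OP & → 0 & -4 = 0. Stack: [0]
STORE_FAST n → n=0. Stack: []
LOAD_FAST x → push 0. Stack: [0]
LOAD_CONST → push 5. Stack: [0, 5]
BINARY_OP & → 0 & 5 = 0. Stack: [0]
STORE_FAST r → r=0. Stack: []
LOAD_CONST → push 20. Stack: [20]
STORE_FAST n → n=20. Stack: []
LOAD_FAST r → push 0. Stack: [0]
RETURN_VALUE → return 0.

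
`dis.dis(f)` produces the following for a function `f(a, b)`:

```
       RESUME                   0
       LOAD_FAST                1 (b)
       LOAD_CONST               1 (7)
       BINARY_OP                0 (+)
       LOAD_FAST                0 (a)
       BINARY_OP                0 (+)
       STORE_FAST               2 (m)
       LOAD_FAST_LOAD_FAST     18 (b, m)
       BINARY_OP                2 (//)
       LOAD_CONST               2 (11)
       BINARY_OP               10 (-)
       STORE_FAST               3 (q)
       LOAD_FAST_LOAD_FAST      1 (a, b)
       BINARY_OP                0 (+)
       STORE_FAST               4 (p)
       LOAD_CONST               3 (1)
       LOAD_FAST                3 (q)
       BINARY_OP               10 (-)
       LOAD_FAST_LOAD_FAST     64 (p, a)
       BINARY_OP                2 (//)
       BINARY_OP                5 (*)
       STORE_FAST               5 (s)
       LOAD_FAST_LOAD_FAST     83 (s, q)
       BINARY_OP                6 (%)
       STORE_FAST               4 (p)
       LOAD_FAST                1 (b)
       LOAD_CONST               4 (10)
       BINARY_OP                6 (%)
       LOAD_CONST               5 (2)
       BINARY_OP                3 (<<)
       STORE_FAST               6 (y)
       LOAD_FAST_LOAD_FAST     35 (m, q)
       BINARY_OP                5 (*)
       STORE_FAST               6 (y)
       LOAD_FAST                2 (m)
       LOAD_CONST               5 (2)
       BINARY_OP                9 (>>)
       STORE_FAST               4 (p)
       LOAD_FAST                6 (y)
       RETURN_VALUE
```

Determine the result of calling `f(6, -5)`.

-96

LOAD_FAST b → push -5. Stack: [-5]
LOAD_CONST → push 7. Stack: [-5, 7]
BINARY_OP + → -5 + 7 = 2. Stack: [2]
LOAD_FAST a → push 6. Stack: [2, 6]
BINARY_OP + → 2 + 6 = 8. Stack: [8]
STORE_FAST m → m=8. Stack: []
LOAD_FAST_LOAD_FAST b,m → push -5,8. Stack: [-5, 8]
BINARY_OP // → -5 // 8 = -1. Stack: [-1]
LOAD_CONST → push 11. Stack: [-1, 11]
BINARY_OP - → -1 - 11 = -12. Stack: [-12]
STORE_FAST q → q=-12. Stack: []
LOAD_FAST_LOAD_FAST a,b → push 6,-5. Stack: [6, -5]
BINARY_OP + → 6 + -5 = 1. Stack: [1]
STORE_FAST p → p=1. Stack: []
LOAD_CONST → push 1. Stack: [1]
LOAD_FAST q → push -12. Stack: [1, -12]
BINARY_OP - → 1 - -12 = 13. Stack: [13]
LOAD_FAST_LOAD_FAST p,a → push 1,6. Stack: [13, 1, 6]
BINARY_OP // → 1 // 6 = 0. Stack: [13, 0]
BINARY_OP * → 13 * 0 = 0. Stack: [0]
STORE_FAST s → s=0. Stack: []
LOAD_FAST_LOAD_FAST s,q → push 0,-12. Stack: [0, -12]
BINARY_OP % → 0 % -12 = 0. Stack: [0]
STORE_FAST p → p=0. Stack: []
LOAD_FAST b → push -5. Stack: [-5]
LOAD_CONST → push 10. Stack: [-5, 10]
BINARY_OP % → -5 % 10 = 5. Stack: [5]
LOAD_CONST → push 2. Stack: [5, 2]
BINARY_OP << → 5 << 2 = 20. Stack: [20]
STORE_FAST y → y=20. Stack: []
LOAD_FAST_LOAD_FAST m,q → push 8,-12. Stack: [8, -12]
BINARY_OP * → 8 * -12 = -96. Stack: [-96]
STORE_FAST y → y=-96. Stack: []
LOAD_FAST m → push 8. Stack: [8]
LOAD_CONST → push 2. Stack: [8, 2]
BINARY_OP >> → 8 >> 2 = 2. Stack: [2]
STORE_FAST p → p=2. Stack: []
LOAD_FAST y → push -96. Stack: [-96]
RETURN_VALUE → return -96.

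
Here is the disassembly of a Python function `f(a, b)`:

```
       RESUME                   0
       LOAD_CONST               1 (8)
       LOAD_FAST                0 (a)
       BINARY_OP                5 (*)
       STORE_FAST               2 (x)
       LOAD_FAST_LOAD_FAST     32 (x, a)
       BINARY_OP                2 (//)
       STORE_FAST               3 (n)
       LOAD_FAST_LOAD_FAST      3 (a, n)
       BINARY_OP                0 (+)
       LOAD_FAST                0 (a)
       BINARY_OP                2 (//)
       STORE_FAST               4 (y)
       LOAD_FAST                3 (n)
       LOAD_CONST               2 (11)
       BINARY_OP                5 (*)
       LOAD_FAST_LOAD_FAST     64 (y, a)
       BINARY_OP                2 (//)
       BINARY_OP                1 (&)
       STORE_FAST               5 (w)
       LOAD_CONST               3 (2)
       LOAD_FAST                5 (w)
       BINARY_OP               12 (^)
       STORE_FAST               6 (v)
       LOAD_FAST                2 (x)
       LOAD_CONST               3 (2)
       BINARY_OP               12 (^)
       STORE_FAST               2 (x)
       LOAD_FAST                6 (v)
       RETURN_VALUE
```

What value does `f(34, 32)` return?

2

LOAD_CONST → push 8. Stack: [8]
LOAD_FAST a → push 34. Stack: [8, 34]
BINARY_OP * → 8 * 34 = 272. Stack: [272]
STORE_FAST x → x=272. Stack: []
LOAD_FAST_LOAD_FAST x,a → push 272,34. Stack: [272, 34]
BINARY_OP // → 272 // 34 = 8. Stack: [8]
STORE_FAST n → n=8. Stack: []
LOAD_FAST_LOAD_FAST a,n → push 34,8. Stack: [34, 8]
BINARY_OP + → 34 + 8 = 42. Stack: [42]
LOAD_FAST a → push 34. Stack: [42, 34]
BINARY_OP // → 42 // 34 = 1. Stack: [1]
STORE_FAST y → y=1. Stack: []
LOAD_FAST n → push 8. Stack: [8]
LOAD_CONST → push 11. Stack: [8, 11]
BINARY_OP * → 8 * 11 = 88. Stack: [88]
LOAD_FAST_LOAD_FAST y,a → push 1,34. Stack: [88, 1, 34]
BINARY_OP // → 1 // 34 = 0. Stack: [88, 0]
BINARY_OP & → 88 & 0 = 0. Stack: [0]
STORE_FAST w → w=0. Stack: []
LOAD_CONST → push 2. Stack: [2]
LOAD_FAST w → push 0. Stack: [2, 0]
BINARY_OP ^ → 2 ^ 0 = 2. Stack: [2]
STORE_FAST v → v=2. Stack: []
LOAD_FAST x → push 272. Stack: [272]
LOAD_CONST → push 2. Stack: [272, 2]
BINARY_OP ^ → 272 ^ 2 = 274. Stack: [274]
STORE_FAST x → x=274. Stack: []
LOAD_FAST v → push 2. Stack: [2]
RETURN_VALUE → return 2.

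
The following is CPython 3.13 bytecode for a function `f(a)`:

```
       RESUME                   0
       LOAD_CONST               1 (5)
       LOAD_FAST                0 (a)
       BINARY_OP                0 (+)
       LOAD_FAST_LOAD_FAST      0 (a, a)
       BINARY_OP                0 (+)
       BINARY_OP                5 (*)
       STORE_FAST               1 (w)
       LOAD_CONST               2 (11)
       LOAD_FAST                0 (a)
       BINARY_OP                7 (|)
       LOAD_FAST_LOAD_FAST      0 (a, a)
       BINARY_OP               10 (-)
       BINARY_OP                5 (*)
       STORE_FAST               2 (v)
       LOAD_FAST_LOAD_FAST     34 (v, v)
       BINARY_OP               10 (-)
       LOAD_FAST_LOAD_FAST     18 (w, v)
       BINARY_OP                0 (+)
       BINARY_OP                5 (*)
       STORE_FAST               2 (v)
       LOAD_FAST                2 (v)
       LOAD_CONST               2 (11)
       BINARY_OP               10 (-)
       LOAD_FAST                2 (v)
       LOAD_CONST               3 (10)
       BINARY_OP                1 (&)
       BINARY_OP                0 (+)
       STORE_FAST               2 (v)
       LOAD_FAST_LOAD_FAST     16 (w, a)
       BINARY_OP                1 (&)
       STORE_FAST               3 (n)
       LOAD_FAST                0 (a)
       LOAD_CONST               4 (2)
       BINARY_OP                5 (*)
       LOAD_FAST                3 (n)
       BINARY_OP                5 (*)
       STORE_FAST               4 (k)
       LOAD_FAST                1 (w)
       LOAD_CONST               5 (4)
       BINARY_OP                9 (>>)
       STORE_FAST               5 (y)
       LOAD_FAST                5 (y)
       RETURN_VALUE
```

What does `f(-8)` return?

LOAD_CONST → push 5. Stack: [5]
LOAD_FAST a → push -8. Stack: [5, -8]
BINARY_OP + → 5 + -8 = -3. Stack: [-3]
LOAD_FAST_LOAD_FAST a,a → push -8,-8. Stack: [-3, -8, -8]
BINARY_OP + → -8 + -8 = -16. Stack: [-3, -16]
BINARY_OP * → -3 * -16 = 48. Stack: [48]
STORE_FAST w → w=48. Stack: []
LOAD_CONST → push 11. Stack: [11]
LOAD_FAST a → push -8. Stack: [11, -8]
BINARY_OP | → 11 | -8 = -5. Stack: [-5]
LOAD_FAST_LOAD_FAST a,a → push -8,-8. Stack: [-5, -8, -8]
BINARY_OP - → -8 - -8 = 0. Stack: [-5, 0]
BINARY_OP * → -5 * 0 = 0. Stack: [0]
STORE_FAST v → v=0. Stack: []
LOAD_FAST_LOAD_FAST v,v → push 0,0. Stack: [0, 0]
BINARY_OP - → 0 - 0 = 0. Stack: [0]
LOAD_FAST_LOAD_FAST w,v → push 48,0. Stack: [0, 48, 0]
BINARY_OP + → 48 + 0 = 48. Stack: [0, 48]
BINARY_OP * → 0 * 48 = 0. Stack: [0]
STORE_FAST v → v=0. Stack: []
LOAD_FAST v → push 0. Stack: [0]
LOAD_CONST → push 11. Stack: [0, 11]
BINARY_OP - → 0 - 11 = -11. Stack: [-11]
LOAD_FAST v → push 0. Stack: [-11, 0]
LOAD_CONST → push 10. Stack: [-11, 0, 10]
BINARY_OP & → 0 & 10 = 0. Stack: [-11, 0]
BINARY_OP + → -11 + 0 = -11. Stack: [-11]
STORE_FAST v → v=-11. Stack: []
LOAD_FAST_LOAD_FAST w,a → push 48,-8. Stack: [48, -8]
BINARY_OP & → 48 & -8 = 48. Stack: [48]
STORE_FAST n → n=48. Stack: []
LOAD_FAST a → push -8. Stack: [-8]
LOAD_CONST → push 2. Stack: [-8, 2]
BINARY_OP * → -8 * 2 = -16. Stack: [-16]
LOAD_FAST n → push 48. Stack: [-16, 48]
BINARY_OP * → -16 * 48 = -768. Stack: [-768]
STORE_FAST k → k=-768. Stack: []
LOAD_FAST w → push 48. Stack: [48]
LOAD_CONST → push 4. Stack: [48, 4]
BINARY_OP >> → 48 >> 4 = 3. Stack: [3]
STORE_FAST y → y=3. Stack: []
LOAD_FAST y → push 3. Stack: [3]
RETURN_VALUE → return 3.

3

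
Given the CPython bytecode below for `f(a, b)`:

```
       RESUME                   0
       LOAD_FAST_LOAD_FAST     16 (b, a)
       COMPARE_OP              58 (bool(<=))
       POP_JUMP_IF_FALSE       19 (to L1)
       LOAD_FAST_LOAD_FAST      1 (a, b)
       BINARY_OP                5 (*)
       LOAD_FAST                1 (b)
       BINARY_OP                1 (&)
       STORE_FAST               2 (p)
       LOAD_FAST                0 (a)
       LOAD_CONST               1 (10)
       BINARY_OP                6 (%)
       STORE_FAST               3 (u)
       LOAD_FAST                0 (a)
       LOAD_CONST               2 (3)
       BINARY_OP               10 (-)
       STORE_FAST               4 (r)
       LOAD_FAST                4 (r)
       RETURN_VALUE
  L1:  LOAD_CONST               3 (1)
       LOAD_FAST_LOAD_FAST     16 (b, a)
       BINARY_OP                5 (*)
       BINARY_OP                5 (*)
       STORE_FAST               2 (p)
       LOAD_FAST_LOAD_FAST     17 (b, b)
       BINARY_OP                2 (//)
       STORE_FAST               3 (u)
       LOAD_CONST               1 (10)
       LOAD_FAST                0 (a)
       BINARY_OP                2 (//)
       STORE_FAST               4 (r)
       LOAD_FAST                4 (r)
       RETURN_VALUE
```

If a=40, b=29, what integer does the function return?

LOAD_FAST_LOAD_FAST b,a → push 29,40. Stack: [29, 40]
COMPARE_OP bool(<=) → 29 vs 40 = True. Stack: [True]
POP_JUMP_IF_FALSE → pop True; no jump. Stack: []
LOAD_FAST_LOAD_FAST a,b → push 40,29. Stack: [40, 29]
BINARY_OP * → 40 * 29 = 1160. Stack: [1160]
LOAD_FAST b → push 29. Stack: [1160, 29]
BINARY_OP & → 1160 & 29 = 8. Stack: [8]
STORE_FAST p → p=8. Stack: []
LOAD_FAST a → push 40. Stack: [40]
LOAD_CONST → push 10. Stack: [40, 10]
BINARY_OP % → 40 % 10 = 0. Stack: [0]
STORE_FAST u → u=0. Stack: []
LOAD_FAST a → push 40. Stack: [40]
LOAD_CONST → push 3. Stack: [40, 3]
BINARY_OP - → 40 - 3 = 37. Stack: [37]
STORE_FAST r → r=37. Stack: []
LOAD_FAST r → push 37. Stack: [37]
RETURN_VALUE → return 37.

37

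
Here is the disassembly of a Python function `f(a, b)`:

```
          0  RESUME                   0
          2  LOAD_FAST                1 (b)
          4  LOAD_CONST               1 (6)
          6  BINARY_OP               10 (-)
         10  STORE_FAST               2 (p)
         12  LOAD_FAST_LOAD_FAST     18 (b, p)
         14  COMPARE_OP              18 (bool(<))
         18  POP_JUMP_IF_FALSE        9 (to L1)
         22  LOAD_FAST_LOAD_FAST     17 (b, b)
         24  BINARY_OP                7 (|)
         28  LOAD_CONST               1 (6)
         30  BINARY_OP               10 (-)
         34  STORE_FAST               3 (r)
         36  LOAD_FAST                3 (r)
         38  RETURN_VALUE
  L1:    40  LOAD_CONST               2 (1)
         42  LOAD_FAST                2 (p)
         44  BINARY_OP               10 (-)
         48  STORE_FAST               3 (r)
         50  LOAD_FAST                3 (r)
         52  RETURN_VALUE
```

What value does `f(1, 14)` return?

LOAD_FAST b → push 14. Stack: [14]
LOAD_CONST → push 6. Stack: [14, 6]
BINARY_OP - → 14 - 6 = 8. Stack: [8]
STORE_FAST p → p=8. Stack: []
LOAD_FAST_LOAD_FAST b,p → push 14,8. Stack: [14, 8]
COMPARE_OP bool(<) → 14 vs 8 = False. Stack: [False]
POP_JUMP_IF_FALSE → pop False; jump. Stack: []
LOAD_CONST → push 1. Stack: [1]
LOAD_FAST p → push 8. Stack: [1, 8]
BINARY_OP - → 1 - 8 = -7. Stack: [-7]
STORE_FAST r → r=-7. Stack: []
LOAD_FAST r → push -7. Stack: [-7]
RETURN_VALUE → return -7.

-7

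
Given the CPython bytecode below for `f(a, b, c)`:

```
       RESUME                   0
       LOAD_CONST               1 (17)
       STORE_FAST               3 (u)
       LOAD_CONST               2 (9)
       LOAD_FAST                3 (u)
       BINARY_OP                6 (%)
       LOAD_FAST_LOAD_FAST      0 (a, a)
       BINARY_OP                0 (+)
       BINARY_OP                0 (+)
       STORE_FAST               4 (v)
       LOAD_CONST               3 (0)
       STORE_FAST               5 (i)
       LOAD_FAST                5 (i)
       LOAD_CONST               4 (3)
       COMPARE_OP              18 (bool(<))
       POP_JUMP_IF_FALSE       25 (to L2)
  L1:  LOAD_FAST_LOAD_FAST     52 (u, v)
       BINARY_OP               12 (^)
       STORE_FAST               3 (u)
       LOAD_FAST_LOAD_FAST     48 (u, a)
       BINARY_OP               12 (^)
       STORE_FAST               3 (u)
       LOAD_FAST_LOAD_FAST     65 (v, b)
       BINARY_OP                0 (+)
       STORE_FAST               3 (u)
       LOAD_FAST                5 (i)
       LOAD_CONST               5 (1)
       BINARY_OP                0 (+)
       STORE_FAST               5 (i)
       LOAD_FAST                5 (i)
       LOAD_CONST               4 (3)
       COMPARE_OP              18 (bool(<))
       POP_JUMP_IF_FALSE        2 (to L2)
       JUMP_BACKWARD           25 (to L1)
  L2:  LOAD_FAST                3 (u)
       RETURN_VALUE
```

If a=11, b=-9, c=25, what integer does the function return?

22

LOAD_CONST → push 17
STORE_FAST u → u=17
LOAD_CONST → push 9
LOAD_FAST u → push 17
BINARY_OP % → 9 % 17 = 9
LOAD_FAST_LOAD_FAST a,a → push 11,11
BINARY_OP + → 11 + 11 = 22
BINARY_OP + → 9 + 22 = 31
STORE_FAST v → v=31
LOAD_CONST → push 0
STORE_FAST i → i=0
LOAD_FAST i → push 0
LOAD_CONST → push 3
COMPARE_OP bool(<) → 0 vs 3 = True
POP_JUMP_IF_FALSE → pop True; no jump
LOAD_FAST_LOAD_FAST u,v → push 17,31
BINARY_OP ^ → 17 ^ 31 = 14
STORE_FAST u → u=14
LOAD_FAST_LOAD_FAST u,a → push 14,11
BINARY_OP ^ → 14 ^ 11 = 5
STORE_FAST u → u=5
LOAD_FAST_LOAD_FAST v,b → push 31,-9
BINARY_OP + → 31 + -9 = 22
STORE_FAST u → u=22
LOAD_FAST i → push 0
LOAD_CONST → push 1
BINARY_OP + → 0 + 1 = 1
STORE_FAST i → i=1
LOAD_FAST i → push 1
LOAD_CONST → push 3
COMPARE_OP bool(<) → 1 vs 3 = True
POP_JUMP_IF_FALSE → pop True; no jump
LOAD_FAST_LOAD_FAST u,v → push 22,31
BINARY_OP ^ → 22 ^ 31 = 9
STORE_FAST u → u=9
LOAD_FAST_LOAD_FAST u,a → push 9,11
BINARY_OP ^ → 9 ^ 11 = 2
STORE_FAST u → u=2
LOAD_FAST_LOAD_FAST v,b → push 31,-9
BINARY_OP + → 31 + -9 = 22
STORE_FAST u → u=22
LOAD_FAST i → push 1
LOAD_CONST → push 1
BINARY_OP + → 1 + 1 = 2
STORE_FAST i → i=2
LOAD_FAST i → push 2
LOAD_CONST → push 3
COMPARE_OP bool(<) → 2 vs 3 = True
POP_JUMP_IF_FALSE → pop True; no jump
LOAD_FAST_LOAD_FAST u,v → push 22,31
BINARY_OP ^ → 22 ^ 31 = 9
STORE_FAST u → u=9
LOAD_FAST_LOAD_FAST u,a → push 9,11
BINARY_OP ^ → 9 ^ 11 = 2
STORE_FAST u → u=2
LOAD_FAST_LOAD_FAST v,b → push 31,-9
BINARY_OP + → 31 + -9 = 22
STORE_FAST u → u=22
LOAD_FAST i → push 2
LOAD_CONST → push 1
BINARY_OP + → 2 + 1 = 3
STORE_FAST i → i=3
LOAD_FAST i → push 3
LOAD_CONST → push 3
COMPARE_OP bool(<) → 3 vs 3 = False
POP_JUMP_IF_FALSE → pop False; jump
LOAD_FAST u → push 22
RETURN_VALUE → return 22.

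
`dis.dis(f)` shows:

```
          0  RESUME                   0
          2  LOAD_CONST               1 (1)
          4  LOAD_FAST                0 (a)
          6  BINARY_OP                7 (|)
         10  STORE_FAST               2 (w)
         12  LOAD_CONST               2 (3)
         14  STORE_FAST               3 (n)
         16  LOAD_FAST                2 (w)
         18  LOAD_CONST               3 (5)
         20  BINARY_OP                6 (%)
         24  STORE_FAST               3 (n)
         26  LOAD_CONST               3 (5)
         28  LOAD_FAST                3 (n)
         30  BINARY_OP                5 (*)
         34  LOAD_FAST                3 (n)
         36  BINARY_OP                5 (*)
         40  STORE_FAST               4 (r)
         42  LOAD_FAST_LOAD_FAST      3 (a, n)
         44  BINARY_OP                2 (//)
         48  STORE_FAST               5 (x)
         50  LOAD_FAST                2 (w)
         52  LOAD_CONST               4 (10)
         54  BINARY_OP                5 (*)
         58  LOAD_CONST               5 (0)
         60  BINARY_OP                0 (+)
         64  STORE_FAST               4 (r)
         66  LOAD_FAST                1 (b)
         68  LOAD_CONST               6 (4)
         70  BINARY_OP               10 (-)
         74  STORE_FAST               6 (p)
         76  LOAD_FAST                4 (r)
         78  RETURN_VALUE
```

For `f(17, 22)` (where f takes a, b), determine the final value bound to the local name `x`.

8

LOAD_CONST → push 1. Stack: [1]
LOAD_FAST a → push 17. Stack: [1, 17]
BINARY_OP | → 1 | 17 = 17. Stack: [17]
STORE_FAST w → w=17. Stack: []
LOAD_CONST → push 3. Stack: [3]
STORE_FAST n → n=3. Stack: []
LOAD_FAST w → push 17. Stack: [17]
LOAD_CONST → push 5. Stack: [17, 5]
BINARY_OP % → 17 % 5 = 2. Stack: [2]
STORE_FAST n → n=2. Stack: []
LOAD_CONST → push 5. Stack: [5]
LOAD_FAST n → push 2. Stack: [5, 2]
BINARY_OP * → 5 * 2 = 10. Stack: [10]
LOAD_FAST n → push 2. Stack: [10, 2]
BINARY_OP * → 10 * 2 = 20. Stack: [20]
STORE_FAST r → r=20. Stack: []
LOAD_FAST_LOAD_FAST a,n → push 17,2. Stack: [17, 2]
BINARY_OP // → 17 // 2 = 8. Stack: [8]
STORE_FAST x → x=8. Stack: []
LOAD_FAST w → push 17. Stack: [17]
LOAD_CONST → push 10. Stack: [17, 10]
BINARY_OP * → 17 * 10 = 170. Stack: [170]
LOAD_CONST → push 0. Stack: [170, 0]
BINARY_OP + → 170 + 0 = 170. Stack: [170]
STORE_FAST r → r=170. Stack: []
LOAD_FAST b → push 22. Stack: [22]
LOAD_CONST → push 4. Stack: [22, 4]
BINARY_OP - → 22 - 4 = 18. Stack: [18]
STORE_FAST p → p=18. Stack: []
LOAD_FAST r → push 170. Stack: [170]
RETURN_VALUE → return 170.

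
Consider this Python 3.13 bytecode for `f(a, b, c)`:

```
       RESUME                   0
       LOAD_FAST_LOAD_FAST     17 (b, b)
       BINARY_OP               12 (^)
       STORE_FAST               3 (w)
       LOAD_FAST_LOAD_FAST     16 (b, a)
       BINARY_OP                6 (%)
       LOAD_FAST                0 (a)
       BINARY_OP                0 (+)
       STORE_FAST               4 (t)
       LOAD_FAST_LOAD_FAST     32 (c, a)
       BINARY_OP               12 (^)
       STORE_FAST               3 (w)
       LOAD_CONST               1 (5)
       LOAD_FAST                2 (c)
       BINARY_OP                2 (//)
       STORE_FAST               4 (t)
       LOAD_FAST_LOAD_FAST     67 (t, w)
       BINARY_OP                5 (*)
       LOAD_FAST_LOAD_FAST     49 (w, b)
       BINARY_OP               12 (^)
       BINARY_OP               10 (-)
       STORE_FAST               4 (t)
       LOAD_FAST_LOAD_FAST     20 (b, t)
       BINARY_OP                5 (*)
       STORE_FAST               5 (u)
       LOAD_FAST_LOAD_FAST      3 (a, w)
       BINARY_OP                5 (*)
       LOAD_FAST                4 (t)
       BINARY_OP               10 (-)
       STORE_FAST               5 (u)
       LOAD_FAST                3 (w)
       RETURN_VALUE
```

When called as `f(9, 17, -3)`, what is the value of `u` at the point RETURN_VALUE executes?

-159

LOAD_FAST_LOAD_FAST b,b → push 17,17. Stack: [17, 17]
BINARY_OP ^ → 17 ^ 17 = 0. Stack: [0]
STORE_FAST w → w=0. Stack: []
LOAD_FAST_LOAD_FAST b,a → push 17,9. Stack: [17, 9]
BINARY_OP % → 17 % 9 = 8. Stack: [8]
LOAD_FAST a → push 9. Stack: [8, 9]
BINARY_OP + → 8 + 9 = 17. Stack: [17]
STORE_FAST t → t=17. Stack: []
LOAD_FAST_LOAD_FAST c,a → push -3,9. Stack: [-3, 9]
BINARY_OP ^ → -3 ^ 9 = -12. Stack: [-12]
STORE_FAST w → w=-12. Stack: []
LOAD_CONST → push 5. Stack: [5]
LOAD_FAST c → push -3. Stack: [5, -3]
BINARY_OP // → 5 // -3 = -2. Stack: [-2]
STORE_FAST t → t=-2. Stack: []
LOAD_FAST_LOAD_FAST t,w → push -2,-12. Stack: [-2, -12]
BINARY_OP * → -2 * -12 = 24. Stack: [24]
LOAD_FAST_LOAD_FAST w,b → push -12,17. Stack: [24, -12, 17]
BINARY_OP ^ → -12 ^ 17 = -27. Stack: [24, -27]
BINARY_OP - → 24 - -27 = 51. Stack: [51]
STORE_FAST t → t=51. Stack: []
LOAD_FAST_LOAD_FAST b,t → push 17,51. Stack: [17, 51]
BINARY_OP * → 17 * 51 = 867. Stack: [867]
STORE_FAST u → u=867. Stack: []
LOAD_FAST_LOAD_FAST a,w → push 9,-12. Stack: [9, -12]
BINARY_OP * → 9 * -12 = -108. Stack: [-108]
LOAD_FAST t → push 51. Stack: [-108, 51]
BINARY_OP - → -108 - 51 = -159. Stack: [-159]
STORE_FAST u → u=-159. Stack: []
LOAD_FAST w → push -12. Stack: [-12]
RETURN_VALUE → return -12.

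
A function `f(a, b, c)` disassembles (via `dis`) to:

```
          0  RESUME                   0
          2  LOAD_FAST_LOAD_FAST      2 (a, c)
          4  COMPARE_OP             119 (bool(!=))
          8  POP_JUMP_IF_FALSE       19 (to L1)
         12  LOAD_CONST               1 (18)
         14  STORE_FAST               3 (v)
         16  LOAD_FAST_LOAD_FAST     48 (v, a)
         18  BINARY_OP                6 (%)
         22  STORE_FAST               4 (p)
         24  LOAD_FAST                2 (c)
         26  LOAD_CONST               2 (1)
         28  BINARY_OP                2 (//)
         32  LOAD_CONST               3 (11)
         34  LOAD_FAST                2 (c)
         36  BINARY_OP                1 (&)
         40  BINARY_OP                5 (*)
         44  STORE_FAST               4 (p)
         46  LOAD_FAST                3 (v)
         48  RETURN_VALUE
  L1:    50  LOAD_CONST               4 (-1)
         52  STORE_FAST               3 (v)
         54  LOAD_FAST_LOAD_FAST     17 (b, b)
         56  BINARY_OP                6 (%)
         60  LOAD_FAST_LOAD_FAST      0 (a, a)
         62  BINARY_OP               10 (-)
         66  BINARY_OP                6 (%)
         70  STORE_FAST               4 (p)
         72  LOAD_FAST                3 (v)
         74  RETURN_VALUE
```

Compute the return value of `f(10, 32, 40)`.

LOAD_FAST_LOAD_FAST a,c → push 10,40. Stack: [10, 40]
COMPARE_OP bool(!=) → 10 vs 40 = True. Stack: [True]
POP_JUMP_IF_FALSE → pop True; no jump. Stack: []
LOAD_CONST → push 18. Stack: [18]
STORE_FAST v → v=18. Stack: []
LOAD_FAST_LOAD_FAST v,a → push 18,10. Stack: [18, 10]
BINARY_OP % → 18 % 10 = 8. Stack: [8]
STORE_FAST p → p=8. Stack: []
LOAD_FAST c → push 40. Stack: [40]
LOAD_CONST → push 1. Stack: [40, 1]
BINARY_OP // → 40 // 1 = 40. Stack: [40]
LOAD_CONST → push 11. Stack: [40, 11]
LOAD_FAST c → push 40. Stack: [40, 11, 40]
BINARY_OP & → 11 & 40 = 8. Stack: [40, 8]
BINARY_OP * → 40 * 8 = 320. Stack: [320]
STORE_FAST p → p=320. Stack: []
LOAD_FAST v → push 18. Stack: [18]
RETURN_VALUE → return 18.

18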